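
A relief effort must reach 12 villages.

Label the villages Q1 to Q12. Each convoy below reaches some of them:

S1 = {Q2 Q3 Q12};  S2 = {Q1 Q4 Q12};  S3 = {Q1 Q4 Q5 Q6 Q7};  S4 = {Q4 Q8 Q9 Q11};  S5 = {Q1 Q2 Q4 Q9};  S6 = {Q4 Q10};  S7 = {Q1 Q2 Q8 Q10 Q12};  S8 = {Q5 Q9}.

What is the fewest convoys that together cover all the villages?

4

Take {S1, S3, S4, S6}. Their union is {Q1, Q2, Q3, Q4, Q5, Q6, Q7, Q8, Q9, Q10, Q11, Q12}, which is all 12 villages.
No 3 of the 8 convoys cover everything (all 56 combinations miss at least one village), so 4 is optimal.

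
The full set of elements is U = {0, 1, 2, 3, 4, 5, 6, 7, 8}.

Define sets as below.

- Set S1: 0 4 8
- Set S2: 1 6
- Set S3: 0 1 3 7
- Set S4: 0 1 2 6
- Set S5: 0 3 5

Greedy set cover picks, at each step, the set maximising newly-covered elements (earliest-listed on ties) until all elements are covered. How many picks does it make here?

4

Greedy: pick S3 (covers 4 new) → pick S1 (covers 2 new) → pick S4 (covers 2 new) → pick S5 (covers 1 new). Total picks: 4.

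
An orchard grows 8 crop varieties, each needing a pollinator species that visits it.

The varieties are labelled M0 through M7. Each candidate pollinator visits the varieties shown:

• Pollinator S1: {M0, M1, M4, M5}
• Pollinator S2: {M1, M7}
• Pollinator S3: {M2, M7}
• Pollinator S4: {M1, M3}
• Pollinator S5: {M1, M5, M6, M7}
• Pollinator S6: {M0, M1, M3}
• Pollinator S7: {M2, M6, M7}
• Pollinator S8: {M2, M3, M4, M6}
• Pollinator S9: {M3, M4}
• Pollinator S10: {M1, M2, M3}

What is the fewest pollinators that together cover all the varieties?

3

Take {S1, S5, S8}. Their union is {M0, M1, M2, M3, M4, M5, M6, M7}, which is all 8 varieties.
No 2 of the 10 pollinators cover everything (all 45 combinations miss at least one variety), so 3 is optimal.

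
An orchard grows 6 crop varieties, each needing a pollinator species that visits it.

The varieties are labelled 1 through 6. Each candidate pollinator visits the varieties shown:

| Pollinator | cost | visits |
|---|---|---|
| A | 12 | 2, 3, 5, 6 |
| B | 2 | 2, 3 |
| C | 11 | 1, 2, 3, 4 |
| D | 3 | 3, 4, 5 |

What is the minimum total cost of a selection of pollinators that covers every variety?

23

A, C together cover every variety (A ∪ C = {1, 2, 3, 4, 5, 6}); total cost 12 + 11 = 23.
The greedy pick B, D, C, A costs 28; no covering selection beats 23.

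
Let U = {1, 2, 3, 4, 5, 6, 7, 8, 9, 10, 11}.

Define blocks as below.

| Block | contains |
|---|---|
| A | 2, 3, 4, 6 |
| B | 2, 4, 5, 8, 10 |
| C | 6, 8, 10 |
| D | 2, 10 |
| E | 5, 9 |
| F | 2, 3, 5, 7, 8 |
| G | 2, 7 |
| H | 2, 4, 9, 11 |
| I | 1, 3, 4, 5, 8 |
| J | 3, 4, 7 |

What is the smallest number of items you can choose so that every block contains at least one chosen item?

4

Take T = {2, 3, 5, 6}. Each listed block contains at least one of these, so T is a hitting set of size 4.
No choice of 3 items meets every block, so 4 is the minimum.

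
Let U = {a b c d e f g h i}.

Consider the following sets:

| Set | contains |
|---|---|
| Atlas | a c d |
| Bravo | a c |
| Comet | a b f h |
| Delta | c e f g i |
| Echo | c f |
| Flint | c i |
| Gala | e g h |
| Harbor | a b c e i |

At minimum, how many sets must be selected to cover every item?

Atlas and Comet and Delta together: Atlas ∪ Comet ∪ Delta = {a, b, c, d, e, f, g, h, i} — every item is covered.
Only Atlas contains d, so Atlas is forced; the remaining 6 items need at least 2 more sets (each remaining set adds at most 4) — so at least 3 sets are needed, and 3 is optimal.

3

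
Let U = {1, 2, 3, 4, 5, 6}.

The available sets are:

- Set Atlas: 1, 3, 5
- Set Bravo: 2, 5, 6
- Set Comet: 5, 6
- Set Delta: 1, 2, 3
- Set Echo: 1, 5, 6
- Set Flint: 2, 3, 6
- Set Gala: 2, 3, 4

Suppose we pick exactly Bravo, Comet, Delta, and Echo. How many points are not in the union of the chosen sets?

Union of Bravo, Comet, Delta, Echo = {1, 2, 3, 5, 6}.
Not covered: 4 — 1 point.

1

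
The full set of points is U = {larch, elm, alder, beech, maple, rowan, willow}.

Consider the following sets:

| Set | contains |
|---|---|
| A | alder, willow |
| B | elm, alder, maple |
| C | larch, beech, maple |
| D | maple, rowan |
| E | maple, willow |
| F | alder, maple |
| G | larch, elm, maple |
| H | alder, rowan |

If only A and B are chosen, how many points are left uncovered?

Union of A, B = {elm, alder, maple, willow}.
Not covered: larch, beech, rowan — 3 points.

3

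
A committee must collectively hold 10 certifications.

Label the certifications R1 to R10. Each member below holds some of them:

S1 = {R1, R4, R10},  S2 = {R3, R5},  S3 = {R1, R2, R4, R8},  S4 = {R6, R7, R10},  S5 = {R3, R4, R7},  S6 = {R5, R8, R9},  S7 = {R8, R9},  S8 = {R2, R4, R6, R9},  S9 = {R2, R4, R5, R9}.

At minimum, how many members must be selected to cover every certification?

4

Take {S2, S3, S4, S6}. Their union is {R1, R2, R3, R4, R5, R6, R7, R8, R9, R10}, which is all 10 certifications.
No 3 of the 9 members cover everything (all 84 combinations miss at least one certification), so 4 is optimal.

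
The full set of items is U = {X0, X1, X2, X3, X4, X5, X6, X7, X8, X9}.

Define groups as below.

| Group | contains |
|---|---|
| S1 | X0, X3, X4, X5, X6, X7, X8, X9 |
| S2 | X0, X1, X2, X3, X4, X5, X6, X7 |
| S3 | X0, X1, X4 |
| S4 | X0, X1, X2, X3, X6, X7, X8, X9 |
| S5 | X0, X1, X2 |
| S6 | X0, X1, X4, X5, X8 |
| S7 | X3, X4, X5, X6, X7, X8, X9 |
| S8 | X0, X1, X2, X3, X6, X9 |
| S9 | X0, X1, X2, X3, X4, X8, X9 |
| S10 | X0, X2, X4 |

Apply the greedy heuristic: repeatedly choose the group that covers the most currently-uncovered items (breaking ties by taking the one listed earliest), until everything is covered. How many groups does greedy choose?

2

Greedy: pick S1 (covers 8 new) → pick S2 (covers 2 new). Total picks: 2.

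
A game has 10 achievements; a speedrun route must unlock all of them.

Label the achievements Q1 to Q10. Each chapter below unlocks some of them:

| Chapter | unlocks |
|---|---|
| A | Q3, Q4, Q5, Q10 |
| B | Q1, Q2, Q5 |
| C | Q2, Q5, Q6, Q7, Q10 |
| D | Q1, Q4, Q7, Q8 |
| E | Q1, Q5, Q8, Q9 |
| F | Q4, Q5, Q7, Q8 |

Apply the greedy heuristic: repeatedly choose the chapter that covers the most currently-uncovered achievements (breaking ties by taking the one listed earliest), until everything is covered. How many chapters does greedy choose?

4

Greedy: pick C (covers 5 new) → pick D (covers 3 new) → pick A (covers 1 new) → pick E (covers 1 new). Total picks: 4.
(The true minimum cover uses only 3 chapters, so greedy is not optimal here.)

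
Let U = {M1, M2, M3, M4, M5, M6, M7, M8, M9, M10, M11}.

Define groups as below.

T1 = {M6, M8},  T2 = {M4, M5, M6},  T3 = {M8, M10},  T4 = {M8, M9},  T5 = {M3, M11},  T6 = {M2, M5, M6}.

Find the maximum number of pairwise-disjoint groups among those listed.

T3, T5, T6 are pairwise disjoint (T3={M8,M10}; T5={M3,M11}; T6={M2,M5,M6}).
Every remaining group overlaps one of these, and no 4 of the listed groups are pairwise disjoint, so 3 is the maximum.

3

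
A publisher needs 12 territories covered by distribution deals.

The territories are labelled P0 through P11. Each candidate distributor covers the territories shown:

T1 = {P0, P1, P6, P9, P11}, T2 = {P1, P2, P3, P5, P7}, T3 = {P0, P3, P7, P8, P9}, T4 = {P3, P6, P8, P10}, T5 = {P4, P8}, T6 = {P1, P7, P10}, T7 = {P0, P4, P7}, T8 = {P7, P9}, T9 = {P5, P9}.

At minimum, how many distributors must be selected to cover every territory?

Take {T1, T2, T5, T6}. Their union is {P0, P1, P2, P3, P4, P5, P6, P7, P8, P9, P10, P11}, which is all 12 territories.
No 3 of the 9 distributors cover everything (all 84 combinations miss at least one territory), so 4 is optimal.

4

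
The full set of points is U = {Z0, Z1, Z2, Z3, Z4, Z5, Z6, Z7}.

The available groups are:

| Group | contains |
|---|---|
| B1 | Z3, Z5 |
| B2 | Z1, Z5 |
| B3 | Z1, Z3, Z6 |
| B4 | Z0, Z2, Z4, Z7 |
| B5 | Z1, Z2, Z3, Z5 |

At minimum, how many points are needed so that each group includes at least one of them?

H = {Z2, Z3, Z5} meets every group (each contains at least one member of H), and |H| = 3.
No choice of 2 points meets every group, so 3 is the minimum.

3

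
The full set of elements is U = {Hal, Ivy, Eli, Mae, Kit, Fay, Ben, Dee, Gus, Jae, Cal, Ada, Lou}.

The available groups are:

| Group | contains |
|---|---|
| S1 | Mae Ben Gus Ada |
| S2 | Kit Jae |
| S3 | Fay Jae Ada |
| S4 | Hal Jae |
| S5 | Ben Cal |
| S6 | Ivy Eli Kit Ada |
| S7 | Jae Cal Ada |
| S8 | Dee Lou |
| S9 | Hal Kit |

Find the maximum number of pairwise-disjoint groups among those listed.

S4, S5, S6, S8 are pairwise disjoint (S4={Hal,Jae}; S5={Ben,Cal}; S6={Ivy,Eli,Kit,Ada}; S8={Dee,Lou}).
Every remaining group overlaps one of these, and no 5 of the listed groups are pairwise disjoint, so 4 is the maximum.

4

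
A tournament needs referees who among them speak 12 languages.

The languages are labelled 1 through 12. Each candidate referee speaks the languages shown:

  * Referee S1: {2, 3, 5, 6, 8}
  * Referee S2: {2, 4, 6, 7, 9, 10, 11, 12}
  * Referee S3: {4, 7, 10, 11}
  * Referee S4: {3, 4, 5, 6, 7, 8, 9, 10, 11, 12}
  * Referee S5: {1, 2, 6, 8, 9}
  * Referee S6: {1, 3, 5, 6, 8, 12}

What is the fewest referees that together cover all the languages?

S2 and S6 together: S2 ∪ S6 = {1, 2, 3, 4, 5, 6, 7, 8, 9, 10, 11, 12} — every language is covered.
No single referee has all 12 languages (the largest, S4, has 10), so 2 is optimal.

2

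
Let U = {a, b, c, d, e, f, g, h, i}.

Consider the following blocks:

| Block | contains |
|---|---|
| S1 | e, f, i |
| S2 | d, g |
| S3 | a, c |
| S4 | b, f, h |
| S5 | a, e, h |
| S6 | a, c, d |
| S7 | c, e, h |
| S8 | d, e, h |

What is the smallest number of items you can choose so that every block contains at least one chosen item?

4

T = {a, e, f, g} meets every block (each contains at least one member of T), and |T| = 4.
No choice of 3 items meets every block, so 4 is the minimum.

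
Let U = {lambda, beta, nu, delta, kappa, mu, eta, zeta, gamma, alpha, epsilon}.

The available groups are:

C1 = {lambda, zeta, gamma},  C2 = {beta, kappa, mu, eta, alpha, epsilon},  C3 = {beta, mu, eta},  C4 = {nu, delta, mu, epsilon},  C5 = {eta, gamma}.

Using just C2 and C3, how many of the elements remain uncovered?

Union of C2, C3 = {beta, kappa, mu, eta, alpha, epsilon}.
Not covered: lambda, nu, delta, zeta, gamma — 5 elements.

5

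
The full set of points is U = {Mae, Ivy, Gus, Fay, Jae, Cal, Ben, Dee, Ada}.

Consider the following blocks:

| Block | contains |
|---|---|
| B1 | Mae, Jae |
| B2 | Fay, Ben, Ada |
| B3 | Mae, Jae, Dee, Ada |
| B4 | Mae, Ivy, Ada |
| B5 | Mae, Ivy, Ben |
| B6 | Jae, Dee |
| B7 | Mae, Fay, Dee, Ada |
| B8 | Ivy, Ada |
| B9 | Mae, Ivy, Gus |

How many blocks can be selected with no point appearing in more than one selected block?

3

B2, B6, B9 are pairwise disjoint (B2={Fay,Ben,Ada}; B6={Jae,Dee}; B9={Mae,Ivy,Gus}).
Every remaining block overlaps one of these, and no 4 of the listed blocks are pairwise disjoint, so 3 is the maximum.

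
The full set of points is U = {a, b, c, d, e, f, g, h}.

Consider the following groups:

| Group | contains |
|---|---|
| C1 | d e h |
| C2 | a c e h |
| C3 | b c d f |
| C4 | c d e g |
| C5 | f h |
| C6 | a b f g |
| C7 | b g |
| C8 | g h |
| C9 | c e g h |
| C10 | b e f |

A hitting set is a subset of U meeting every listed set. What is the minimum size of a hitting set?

3

The 3 points {b, g, h} hit every group.
No choice of 2 points meets every group, so 3 is the minimum.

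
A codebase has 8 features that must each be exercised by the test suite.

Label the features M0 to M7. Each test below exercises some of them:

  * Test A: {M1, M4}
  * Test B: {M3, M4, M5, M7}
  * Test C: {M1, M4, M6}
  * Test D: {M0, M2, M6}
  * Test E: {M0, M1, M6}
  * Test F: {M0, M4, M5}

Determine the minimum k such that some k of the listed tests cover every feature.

3

A and B and D together: A ∪ B ∪ D = {M0, M1, M2, M3, M4, M5, M6, M7} — every feature is covered.
Only D contains M2, so D is forced; the remaining 5 features need at least 2 more tests (each remaining test adds at most 4) — so at least 3 tests are needed, and 3 is optimal.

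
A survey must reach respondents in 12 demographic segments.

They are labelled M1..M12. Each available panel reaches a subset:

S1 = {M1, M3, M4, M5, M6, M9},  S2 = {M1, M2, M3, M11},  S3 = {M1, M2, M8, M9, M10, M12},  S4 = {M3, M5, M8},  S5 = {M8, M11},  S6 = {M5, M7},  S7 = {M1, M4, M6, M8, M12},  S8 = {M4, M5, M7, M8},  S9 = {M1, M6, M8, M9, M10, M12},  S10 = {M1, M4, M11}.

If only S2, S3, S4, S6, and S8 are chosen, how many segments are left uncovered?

1

Union of S2, S3, S4, S6, S8 = {M1, M2, M3, M4, M5, M7, M8, M9, M10, M11, M12}.
Not covered: M6 — 1 segment.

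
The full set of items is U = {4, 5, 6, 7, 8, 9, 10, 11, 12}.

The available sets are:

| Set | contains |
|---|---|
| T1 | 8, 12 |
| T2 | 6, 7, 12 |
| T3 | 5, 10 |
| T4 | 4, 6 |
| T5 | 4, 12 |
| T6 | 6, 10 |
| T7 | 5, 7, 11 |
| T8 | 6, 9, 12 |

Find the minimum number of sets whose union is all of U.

5

T1 and T5 and T6 and T7 and T8 together: T1 ∪ T5 ∪ T6 ∪ T7 ∪ T8 = {4, 5, 6, 7, 8, 9, 10, 11, 12} — every item is covered.
No 4 of the 8 sets cover everything (all 70 combinations miss at least one item), so 5 is optimal.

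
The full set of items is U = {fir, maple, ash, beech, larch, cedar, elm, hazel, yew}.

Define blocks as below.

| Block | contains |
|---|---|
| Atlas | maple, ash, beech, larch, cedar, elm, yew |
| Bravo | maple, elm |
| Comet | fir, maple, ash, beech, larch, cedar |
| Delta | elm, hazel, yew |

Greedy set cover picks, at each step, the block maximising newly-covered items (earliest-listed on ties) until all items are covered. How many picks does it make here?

3

Greedy: pick Atlas (covers 7 new) → pick Comet (covers 1 new) → pick Delta (covers 1 new). Total picks: 3.
(The true minimum cover uses only 2 blocks, so greedy is not optimal here.)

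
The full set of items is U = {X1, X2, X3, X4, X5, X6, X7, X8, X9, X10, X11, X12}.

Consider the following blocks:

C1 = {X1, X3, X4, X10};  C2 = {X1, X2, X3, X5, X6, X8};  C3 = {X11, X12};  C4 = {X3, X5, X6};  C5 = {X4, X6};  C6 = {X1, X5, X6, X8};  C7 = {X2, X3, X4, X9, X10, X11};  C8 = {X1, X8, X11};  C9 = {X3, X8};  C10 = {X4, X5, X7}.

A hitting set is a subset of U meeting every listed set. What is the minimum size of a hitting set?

H = {X4, X6, X8, X12} meets every block (each contains at least one member of H), and |H| = 4.
No choice of 3 items meets every block, so 4 is the minimum.

4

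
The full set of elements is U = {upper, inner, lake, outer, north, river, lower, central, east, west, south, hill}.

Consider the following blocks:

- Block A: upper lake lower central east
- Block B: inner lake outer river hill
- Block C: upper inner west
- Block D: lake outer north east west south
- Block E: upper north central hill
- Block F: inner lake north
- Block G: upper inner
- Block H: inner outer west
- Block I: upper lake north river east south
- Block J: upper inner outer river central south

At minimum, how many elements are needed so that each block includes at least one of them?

Take T = {inner, north, central}. Each listed block contains at least one of these, so T is a hitting set of size 3.
No choice of 2 elements meets every block, so 3 is the minimum.

3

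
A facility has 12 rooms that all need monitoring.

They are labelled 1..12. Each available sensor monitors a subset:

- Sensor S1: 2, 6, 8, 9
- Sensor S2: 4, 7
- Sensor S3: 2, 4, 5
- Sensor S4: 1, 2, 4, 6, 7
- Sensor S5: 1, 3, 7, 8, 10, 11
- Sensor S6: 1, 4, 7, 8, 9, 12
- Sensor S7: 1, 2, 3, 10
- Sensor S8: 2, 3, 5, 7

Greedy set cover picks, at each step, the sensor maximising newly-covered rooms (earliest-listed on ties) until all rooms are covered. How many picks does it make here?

Greedy: pick S5 (covers 6 new) → pick S1 (covers 3 new) → pick S3 (covers 2 new) → pick S6 (covers 1 new). Total picks: 4.

4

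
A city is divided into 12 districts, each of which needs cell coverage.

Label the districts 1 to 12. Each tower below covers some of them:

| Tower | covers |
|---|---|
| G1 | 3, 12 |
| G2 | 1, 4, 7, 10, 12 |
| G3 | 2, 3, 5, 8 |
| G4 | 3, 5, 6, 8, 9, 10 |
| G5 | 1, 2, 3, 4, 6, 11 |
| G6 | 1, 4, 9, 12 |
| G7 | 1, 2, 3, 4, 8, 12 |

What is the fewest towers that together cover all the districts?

G2 and G4 and G5 together: G2 ∪ G4 ∪ G5 = {1, 2, 3, 4, 5, 6, 7, 8, 9, 10, 11, 12} — every district is covered.
Only G2 contains 7, so G2 is forced; the remaining 7 districts need at least 2 more towers (each remaining tower adds at most 5) — so at least 3 towers are needed, and 3 is optimal.

3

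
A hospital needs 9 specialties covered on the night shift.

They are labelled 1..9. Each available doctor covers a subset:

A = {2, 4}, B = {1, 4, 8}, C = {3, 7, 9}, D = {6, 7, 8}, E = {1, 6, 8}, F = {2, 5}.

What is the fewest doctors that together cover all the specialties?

4

A and C and E and F together: A ∪ C ∪ E ∪ F = {1, 2, 3, 4, 5, 6, 7, 8, 9} — every specialty is covered.
Only F contains 5, so F is forced; the remaining 7 specialties need at least 3 more doctors (each remaining doctor adds at most 3) — so at least 4 doctors are needed, and 4 is optimal.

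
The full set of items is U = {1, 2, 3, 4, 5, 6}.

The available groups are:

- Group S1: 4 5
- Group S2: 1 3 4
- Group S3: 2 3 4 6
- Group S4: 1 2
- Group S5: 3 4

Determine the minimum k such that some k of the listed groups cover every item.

3

S1, S2, and S3 cover everything between them: the union {1, 2, 3, 4, 5, 6} is all of U.
Only S1 contains 5, so S1 is forced; the remaining 4 items need at least 2 more groups (each remaining group adds at most 3) — so at least 3 groups are needed, and 3 is optimal.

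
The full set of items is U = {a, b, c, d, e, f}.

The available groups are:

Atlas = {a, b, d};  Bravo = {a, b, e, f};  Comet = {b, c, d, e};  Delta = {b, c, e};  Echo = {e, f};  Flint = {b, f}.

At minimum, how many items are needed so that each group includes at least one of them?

Take H = {b, f}. Each listed group contains at least one of these, so H is a hitting set of size 2.
The groups Atlas, Echo are pairwise disjoint, so any hitting set needs a separate item for each — at least 2. Hence 2 is optimal.

2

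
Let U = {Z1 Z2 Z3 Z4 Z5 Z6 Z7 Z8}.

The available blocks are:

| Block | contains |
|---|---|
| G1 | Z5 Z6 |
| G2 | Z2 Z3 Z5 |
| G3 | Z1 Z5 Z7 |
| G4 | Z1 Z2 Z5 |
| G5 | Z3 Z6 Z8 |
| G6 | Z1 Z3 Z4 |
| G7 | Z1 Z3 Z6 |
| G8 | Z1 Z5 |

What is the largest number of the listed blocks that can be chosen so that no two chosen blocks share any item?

2

G5, G8 are pairwise disjoint (G5={Z3,Z6,Z8}; G8={Z1,Z5}).
Every remaining block overlaps one of these, and no 3 of the listed blocks are pairwise disjoint, so 2 is the maximum.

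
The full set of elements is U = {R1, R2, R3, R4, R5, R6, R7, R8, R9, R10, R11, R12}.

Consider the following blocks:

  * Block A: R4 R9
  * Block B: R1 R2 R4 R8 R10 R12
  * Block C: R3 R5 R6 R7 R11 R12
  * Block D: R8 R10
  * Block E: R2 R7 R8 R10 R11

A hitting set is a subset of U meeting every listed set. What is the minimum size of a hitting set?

The 3 elements {R4, R5, R8} hit every block.
The blocks A, C, D are pairwise disjoint, so any hitting set needs a separate element for each — at least 3. Hence 3 is optimal.

3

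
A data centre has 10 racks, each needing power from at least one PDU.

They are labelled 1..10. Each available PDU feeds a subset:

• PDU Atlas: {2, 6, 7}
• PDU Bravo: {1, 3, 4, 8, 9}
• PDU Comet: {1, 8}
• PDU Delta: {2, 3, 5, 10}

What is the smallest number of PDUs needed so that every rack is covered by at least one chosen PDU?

3

Take {Atlas, Bravo, Delta}. Their union is {1, 2, 3, 4, 5, 6, 7, 8, 9, 10}, which is all 10 racks.
Only Bravo contains 4, so Bravo is forced; the remaining 5 racks need at least 2 more PDUs (each remaining PDU adds at most 3) — so at least 3 PDUs are needed, and 3 is optimal.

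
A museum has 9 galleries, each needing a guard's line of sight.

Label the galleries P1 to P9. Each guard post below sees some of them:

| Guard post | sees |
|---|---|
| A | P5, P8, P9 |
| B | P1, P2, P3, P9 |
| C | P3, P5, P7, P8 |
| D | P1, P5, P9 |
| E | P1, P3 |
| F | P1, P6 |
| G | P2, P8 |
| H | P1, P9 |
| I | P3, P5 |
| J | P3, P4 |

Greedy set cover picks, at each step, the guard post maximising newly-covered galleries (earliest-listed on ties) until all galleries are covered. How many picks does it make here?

4

Greedy: pick B (covers 4 new) → pick C (covers 3 new) → pick F (covers 1 new) → pick J (covers 1 new). Total picks: 4.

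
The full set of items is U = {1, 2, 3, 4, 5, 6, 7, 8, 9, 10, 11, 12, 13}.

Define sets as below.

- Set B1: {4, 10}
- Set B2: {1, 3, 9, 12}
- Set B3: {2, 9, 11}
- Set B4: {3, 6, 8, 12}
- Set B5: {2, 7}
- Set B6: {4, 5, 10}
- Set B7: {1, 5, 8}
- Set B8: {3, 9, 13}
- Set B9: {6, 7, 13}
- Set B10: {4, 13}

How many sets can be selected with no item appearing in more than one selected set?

B1, B3, B7, B9 are pairwise disjoint (B1={4,10}; B3={2,9,11}; B7={1,5,8}; B9={6,7,13}).
Every remaining set overlaps one of these, and no 5 of the listed sets are pairwise disjoint, so 4 is the maximum.

4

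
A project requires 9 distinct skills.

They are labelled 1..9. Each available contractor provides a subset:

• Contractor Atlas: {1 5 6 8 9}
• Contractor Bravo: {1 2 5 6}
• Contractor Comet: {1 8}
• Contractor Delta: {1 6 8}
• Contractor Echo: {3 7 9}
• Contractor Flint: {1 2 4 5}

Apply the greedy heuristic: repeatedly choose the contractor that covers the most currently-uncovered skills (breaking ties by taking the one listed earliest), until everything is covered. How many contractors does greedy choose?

Greedy: pick Atlas (covers 5 new) → pick Echo (covers 2 new) → pick Flint (covers 2 new). Total picks: 3.

3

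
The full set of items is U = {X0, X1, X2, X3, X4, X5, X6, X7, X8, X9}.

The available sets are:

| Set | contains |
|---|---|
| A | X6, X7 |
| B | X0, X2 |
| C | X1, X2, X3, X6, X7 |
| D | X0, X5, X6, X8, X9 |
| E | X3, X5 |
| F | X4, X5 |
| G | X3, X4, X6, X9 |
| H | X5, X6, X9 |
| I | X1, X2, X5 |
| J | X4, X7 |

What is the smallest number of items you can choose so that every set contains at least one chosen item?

Take T = {X0, X4, X5, X6}. Each listed set contains at least one of these, so T is a hitting set of size 4.
No choice of 3 items meets every set, so 4 is the minimum.

4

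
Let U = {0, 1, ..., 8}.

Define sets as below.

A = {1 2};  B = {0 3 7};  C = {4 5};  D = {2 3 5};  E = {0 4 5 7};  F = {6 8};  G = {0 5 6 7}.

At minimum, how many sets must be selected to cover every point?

A, B, C, and F cover everything between them: the union {0, 1, 2, 3, 4, 5, 6, 7, 8} is all of U.
No 3 of the 7 sets cover everything (all 35 combinations miss at least one point), so 4 is optimal.

4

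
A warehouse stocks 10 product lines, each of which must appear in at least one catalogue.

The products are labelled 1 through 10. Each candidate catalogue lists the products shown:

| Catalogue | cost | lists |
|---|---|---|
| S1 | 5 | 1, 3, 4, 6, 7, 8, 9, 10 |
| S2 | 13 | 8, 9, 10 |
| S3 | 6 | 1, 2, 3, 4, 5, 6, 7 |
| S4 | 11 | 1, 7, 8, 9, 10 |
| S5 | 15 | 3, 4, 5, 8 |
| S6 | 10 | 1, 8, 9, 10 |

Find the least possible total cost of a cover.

S1, S3 together cover every product (S1 ∪ S3 = {1, 2, 3, 4, 5, 6, 7, 8, 9, 10}); total cost 5 + 6 = 11.
No covering selection has total cost below 11.

11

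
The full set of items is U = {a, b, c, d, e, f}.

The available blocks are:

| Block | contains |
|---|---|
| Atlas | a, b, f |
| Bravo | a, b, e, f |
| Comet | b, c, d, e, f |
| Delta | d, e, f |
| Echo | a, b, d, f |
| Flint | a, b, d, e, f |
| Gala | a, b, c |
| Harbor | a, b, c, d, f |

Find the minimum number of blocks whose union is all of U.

Take {Delta, Gala}. Their union is {a, b, c, d, e, f}, which is all 6 items.
No single block has all 6 items (the largest, Comet, has 5), so 2 is optimal.

2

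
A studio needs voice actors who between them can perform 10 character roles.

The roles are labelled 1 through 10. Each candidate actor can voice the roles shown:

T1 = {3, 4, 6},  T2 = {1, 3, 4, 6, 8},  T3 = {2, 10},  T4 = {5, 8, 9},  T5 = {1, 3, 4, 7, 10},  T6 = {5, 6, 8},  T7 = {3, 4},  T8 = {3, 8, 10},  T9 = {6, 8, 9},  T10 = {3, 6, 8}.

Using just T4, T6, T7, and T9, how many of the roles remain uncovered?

4

Union of T4, T6, T7, T9 = {3, 4, 5, 6, 8, 9}.
Not covered: 1, 2, 7, 10 — 4 roles.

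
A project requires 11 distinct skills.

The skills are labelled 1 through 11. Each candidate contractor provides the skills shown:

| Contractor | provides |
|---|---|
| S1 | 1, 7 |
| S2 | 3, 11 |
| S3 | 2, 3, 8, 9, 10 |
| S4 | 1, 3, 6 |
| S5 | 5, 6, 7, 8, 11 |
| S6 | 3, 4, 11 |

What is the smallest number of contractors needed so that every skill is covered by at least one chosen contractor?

Take {S3, S4, S5, S6}. Their union is {1, 2, 3, 4, 5, 6, 7, 8, 9, 10, 11}, which is all 11 skills.
No 3 of the 6 contractors cover everything (all 20 combinations miss at least one skill), so 4 is optimal.

4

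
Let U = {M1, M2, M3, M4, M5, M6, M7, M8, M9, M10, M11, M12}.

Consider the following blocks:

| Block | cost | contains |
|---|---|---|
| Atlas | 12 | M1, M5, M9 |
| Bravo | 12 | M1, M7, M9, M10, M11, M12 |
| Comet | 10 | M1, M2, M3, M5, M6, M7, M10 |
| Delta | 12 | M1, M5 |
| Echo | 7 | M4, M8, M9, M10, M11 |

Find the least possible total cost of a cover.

Bravo, Comet, Echo together cover every item (Bravo ∪ Comet ∪ Echo = {M1, M2, M3, M4, M5, M6, M7, M8, M9, M10, M11, M12}); total cost 12 + 10 + 7 = 29.
No covering selection has total cost below 29.

29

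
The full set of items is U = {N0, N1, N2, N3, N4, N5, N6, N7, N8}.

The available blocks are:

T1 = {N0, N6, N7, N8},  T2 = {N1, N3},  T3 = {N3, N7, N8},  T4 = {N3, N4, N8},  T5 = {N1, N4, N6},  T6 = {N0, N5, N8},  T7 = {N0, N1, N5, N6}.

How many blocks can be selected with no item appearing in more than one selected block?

2

T4, T7 are pairwise disjoint (T4={N3,N4,N8}; T7={N0,N1,N5,N6}).
Every remaining block overlaps one of these, and no 3 of the listed blocks are pairwise disjoint, so 2 is the maximum.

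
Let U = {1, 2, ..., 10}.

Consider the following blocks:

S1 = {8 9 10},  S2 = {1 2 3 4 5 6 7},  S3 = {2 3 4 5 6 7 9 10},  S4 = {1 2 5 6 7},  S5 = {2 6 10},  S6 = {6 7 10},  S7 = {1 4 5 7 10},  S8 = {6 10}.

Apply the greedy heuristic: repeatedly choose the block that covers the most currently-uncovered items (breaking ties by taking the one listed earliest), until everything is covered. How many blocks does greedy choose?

Greedy: pick S3 (covers 8 new) → pick S1 (covers 1 new) → pick S2 (covers 1 new). Total picks: 3.
(The true minimum cover uses only 2 blocks, so greedy is not optimal here.)

3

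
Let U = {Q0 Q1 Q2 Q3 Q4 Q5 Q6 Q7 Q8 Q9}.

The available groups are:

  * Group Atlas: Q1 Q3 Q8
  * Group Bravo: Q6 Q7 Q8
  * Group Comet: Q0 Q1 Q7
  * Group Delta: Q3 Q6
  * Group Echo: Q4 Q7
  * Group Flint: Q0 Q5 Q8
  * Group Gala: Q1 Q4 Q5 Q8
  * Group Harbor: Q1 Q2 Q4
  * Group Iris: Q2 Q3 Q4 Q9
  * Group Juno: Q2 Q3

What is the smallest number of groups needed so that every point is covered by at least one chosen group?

Comet and Delta and Gala and Iris together: Comet ∪ Delta ∪ Gala ∪ Iris = {Q0, Q1, Q2, Q3, Q4, Q5, Q6, Q7, Q8, Q9} — every point is covered.
No 3 of the 10 groups cover everything (all 120 combinations miss at least one point), so 4 is optimal.

4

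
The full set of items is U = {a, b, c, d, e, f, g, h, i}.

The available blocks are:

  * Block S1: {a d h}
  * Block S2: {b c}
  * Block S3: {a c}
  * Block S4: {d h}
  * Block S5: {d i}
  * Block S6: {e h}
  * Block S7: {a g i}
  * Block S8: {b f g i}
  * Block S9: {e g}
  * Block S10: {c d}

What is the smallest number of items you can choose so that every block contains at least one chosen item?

The 4 items {c, d, e, g} hit every block.
No choice of 3 items meets every block, so 4 is the minimum.

4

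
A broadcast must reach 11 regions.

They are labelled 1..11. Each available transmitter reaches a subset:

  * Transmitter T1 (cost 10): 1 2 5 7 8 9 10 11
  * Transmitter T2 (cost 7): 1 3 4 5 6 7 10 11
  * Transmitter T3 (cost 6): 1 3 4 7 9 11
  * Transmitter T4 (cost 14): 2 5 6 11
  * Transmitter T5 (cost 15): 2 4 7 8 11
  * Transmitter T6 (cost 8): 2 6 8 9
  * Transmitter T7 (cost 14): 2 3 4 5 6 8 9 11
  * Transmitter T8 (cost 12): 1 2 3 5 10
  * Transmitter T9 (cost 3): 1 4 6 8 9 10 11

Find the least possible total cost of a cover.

15

T2, T6 together cover every region (T2 ∪ T6 = {1, 2, 3, 4, 5, 6, 7, 8, 9, 10, 11}); total cost 7 + 8 = 15.
The greedy pick T9, T2, T6 costs 18; no covering selection beats 15.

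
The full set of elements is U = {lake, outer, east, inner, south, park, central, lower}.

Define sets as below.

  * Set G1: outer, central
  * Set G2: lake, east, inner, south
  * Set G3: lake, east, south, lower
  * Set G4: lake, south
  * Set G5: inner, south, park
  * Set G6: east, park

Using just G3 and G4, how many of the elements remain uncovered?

Union of G3, G4 = {lake, east, south, lower}.
Not covered: outer, inner, park, central — 4 elements.

4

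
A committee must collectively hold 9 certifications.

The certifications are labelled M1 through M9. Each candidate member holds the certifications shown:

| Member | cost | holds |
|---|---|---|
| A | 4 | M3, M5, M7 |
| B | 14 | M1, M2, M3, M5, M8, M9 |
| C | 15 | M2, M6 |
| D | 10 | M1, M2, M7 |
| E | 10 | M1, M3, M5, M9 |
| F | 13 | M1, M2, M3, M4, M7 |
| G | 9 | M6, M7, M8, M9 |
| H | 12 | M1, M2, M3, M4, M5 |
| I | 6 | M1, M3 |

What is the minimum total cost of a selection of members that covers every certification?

21

G, H together cover every certification (G ∪ H = {M1, M2, M3, M4, M5, M6, M7, M8, M9}); total cost 9 + 12 = 21.
The greedy pick A, G, H costs 25; no covering selection beats 21.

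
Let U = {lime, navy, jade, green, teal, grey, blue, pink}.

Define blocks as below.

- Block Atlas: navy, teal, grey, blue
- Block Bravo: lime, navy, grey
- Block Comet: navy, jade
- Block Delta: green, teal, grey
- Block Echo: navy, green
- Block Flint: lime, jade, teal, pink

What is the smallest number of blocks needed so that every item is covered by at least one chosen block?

Take {Atlas, Delta, Flint}. Their union is {lime, navy, jade, green, teal, grey, blue, pink}, which is all 8 items.
Only Atlas contains blue, so Atlas is forced; the remaining 4 items need at least 2 more blocks (each remaining block adds at most 3) — so at least 3 blocks are needed, and 3 is optimal.

3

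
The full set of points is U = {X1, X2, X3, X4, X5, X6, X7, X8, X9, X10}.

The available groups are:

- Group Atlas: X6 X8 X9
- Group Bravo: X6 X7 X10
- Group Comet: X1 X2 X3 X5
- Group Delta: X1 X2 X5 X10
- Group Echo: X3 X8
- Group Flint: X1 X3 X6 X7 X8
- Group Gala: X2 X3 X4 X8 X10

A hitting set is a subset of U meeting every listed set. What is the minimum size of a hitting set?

H = {X1, X8, X10} meets every group (each contains at least one member of H), and |H| = 3.
No choice of 2 points meets every group, so 3 is the minimum.

3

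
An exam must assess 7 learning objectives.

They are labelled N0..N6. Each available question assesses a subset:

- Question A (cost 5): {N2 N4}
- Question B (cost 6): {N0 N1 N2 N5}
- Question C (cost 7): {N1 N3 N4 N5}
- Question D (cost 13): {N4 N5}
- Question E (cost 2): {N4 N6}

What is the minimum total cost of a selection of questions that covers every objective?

15

B, C, E together cover every objective (B ∪ C ∪ E = {N0, N1, N2, N3, N4, N5, N6}); total cost 6 + 7 + 2 = 15.
No covering selection has total cost below 15.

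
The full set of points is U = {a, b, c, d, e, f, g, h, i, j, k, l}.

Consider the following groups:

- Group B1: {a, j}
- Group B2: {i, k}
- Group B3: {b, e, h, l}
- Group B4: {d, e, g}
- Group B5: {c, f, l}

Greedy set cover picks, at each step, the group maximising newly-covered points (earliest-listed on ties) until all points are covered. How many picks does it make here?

Greedy: pick B3 (covers 4 new) → pick B1 (covers 2 new) → pick B2 (covers 2 new) → pick B4 (covers 2 new) → pick B5 (covers 2 new). Total picks: 5.

5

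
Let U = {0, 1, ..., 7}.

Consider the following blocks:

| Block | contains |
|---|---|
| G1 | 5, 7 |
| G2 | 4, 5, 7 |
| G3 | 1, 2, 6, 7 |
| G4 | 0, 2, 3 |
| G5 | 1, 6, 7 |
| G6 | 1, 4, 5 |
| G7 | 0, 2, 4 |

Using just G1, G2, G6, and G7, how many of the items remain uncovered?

Union of G1, G2, G6, G7 = {0, 1, 2, 4, 5, 7}.
Not covered: 3, 6 — 2 items.

2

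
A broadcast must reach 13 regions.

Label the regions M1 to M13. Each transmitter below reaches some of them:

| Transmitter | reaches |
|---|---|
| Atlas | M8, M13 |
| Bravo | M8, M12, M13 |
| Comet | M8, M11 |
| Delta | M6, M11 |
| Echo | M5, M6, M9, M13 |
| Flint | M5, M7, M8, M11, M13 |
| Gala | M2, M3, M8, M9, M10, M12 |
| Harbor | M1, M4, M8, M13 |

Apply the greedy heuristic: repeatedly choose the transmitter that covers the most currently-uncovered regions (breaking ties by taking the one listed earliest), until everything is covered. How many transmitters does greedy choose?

4

Greedy: pick Gala (covers 6 new) → pick Flint (covers 4 new) → pick Harbor (covers 2 new) → pick Delta (covers 1 new). Total picks: 4.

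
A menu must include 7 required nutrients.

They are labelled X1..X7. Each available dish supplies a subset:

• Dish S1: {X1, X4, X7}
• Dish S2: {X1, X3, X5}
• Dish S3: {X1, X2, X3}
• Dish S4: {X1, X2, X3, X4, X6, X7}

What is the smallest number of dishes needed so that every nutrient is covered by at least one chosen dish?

S2 and S4 together: S2 ∪ S4 = {X1, X2, X3, X4, X5, X6, X7} — every nutrient is covered.
No single dish has all 7 nutrients (the largest, S4, has 6), so 2 is optimal.

2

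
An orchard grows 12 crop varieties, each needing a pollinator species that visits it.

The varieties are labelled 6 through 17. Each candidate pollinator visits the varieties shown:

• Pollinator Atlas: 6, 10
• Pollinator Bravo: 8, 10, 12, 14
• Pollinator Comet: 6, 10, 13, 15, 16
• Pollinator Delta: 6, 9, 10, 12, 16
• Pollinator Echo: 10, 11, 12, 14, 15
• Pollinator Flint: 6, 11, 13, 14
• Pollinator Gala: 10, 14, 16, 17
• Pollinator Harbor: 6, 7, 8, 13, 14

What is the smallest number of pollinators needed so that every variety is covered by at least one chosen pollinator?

4

Take {Delta, Echo, Gala, Harbor}. Their union is {6, 7, 8, 9, 10, 11, 12, 13, 14, 15, 16, 17}, which is all 12 varieties.
No 3 of the 8 pollinators cover everything (all 56 combinations miss at least one variety), so 4 is optimal.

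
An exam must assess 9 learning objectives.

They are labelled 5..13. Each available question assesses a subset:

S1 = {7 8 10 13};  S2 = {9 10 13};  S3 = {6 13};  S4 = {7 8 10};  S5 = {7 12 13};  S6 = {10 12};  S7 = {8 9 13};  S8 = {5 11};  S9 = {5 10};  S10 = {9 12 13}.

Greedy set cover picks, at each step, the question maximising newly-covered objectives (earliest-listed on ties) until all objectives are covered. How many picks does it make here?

4

Greedy: pick S1 (covers 4 new) → pick S8 (covers 2 new) → pick S10 (covers 2 new) → pick S3 (covers 1 new). Total picks: 4.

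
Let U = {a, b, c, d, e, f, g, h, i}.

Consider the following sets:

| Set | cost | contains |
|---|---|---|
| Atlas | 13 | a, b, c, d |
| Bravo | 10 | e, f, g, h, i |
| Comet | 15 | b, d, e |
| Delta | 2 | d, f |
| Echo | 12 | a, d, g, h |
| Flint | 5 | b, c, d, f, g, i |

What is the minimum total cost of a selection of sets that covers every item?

23

Atlas, Bravo together cover every item (Atlas ∪ Bravo = {a, b, c, d, e, f, g, h, i}); total cost 13 + 10 = 23.
The greedy pick Flint, Bravo, Echo costs 27; no covering selection beats 23.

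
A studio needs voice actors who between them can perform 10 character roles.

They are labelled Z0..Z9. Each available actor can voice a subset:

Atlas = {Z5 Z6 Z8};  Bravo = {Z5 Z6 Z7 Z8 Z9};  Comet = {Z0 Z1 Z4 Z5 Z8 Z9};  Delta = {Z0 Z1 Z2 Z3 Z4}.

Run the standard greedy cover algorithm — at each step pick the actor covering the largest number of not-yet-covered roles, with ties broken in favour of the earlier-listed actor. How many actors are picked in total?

Greedy: pick Comet (covers 6 new) → pick Bravo (covers 2 new) → pick Delta (covers 2 new). Total picks: 3.
(The true minimum cover uses only 2 actors, so greedy is not optimal here.)

3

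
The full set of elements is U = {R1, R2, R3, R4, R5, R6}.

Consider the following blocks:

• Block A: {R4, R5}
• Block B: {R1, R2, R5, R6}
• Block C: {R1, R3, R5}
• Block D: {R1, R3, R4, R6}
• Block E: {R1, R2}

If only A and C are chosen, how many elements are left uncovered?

Union of A, C = {R1, R3, R4, R5}.
Not covered: R2, R6 — 2 elements.

2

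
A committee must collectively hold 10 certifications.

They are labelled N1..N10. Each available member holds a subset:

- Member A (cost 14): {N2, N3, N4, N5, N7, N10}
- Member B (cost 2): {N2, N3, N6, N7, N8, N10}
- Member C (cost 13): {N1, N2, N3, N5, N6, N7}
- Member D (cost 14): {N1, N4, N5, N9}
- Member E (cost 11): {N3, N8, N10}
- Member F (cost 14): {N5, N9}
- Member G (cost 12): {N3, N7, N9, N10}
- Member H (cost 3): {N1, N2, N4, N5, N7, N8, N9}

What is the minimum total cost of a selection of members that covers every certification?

5

B, H together cover every certification (B ∪ H = {N1, N2, N3, N4, N5, N6, N7, N8, N9, N10}); total cost 2 + 3 = 5.
No covering selection has total cost below 5.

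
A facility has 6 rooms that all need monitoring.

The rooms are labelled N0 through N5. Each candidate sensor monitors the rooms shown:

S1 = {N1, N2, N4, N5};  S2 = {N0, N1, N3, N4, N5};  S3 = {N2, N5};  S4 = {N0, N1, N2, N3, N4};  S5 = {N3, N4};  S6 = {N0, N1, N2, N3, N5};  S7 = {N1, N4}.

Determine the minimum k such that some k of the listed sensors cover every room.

Take {S2, S3}. Their union is {N0, N1, N2, N3, N4, N5}, which is all 6 rooms.
No single sensor has all 6 rooms (the largest, S2, has 5), so 2 is optimal.

2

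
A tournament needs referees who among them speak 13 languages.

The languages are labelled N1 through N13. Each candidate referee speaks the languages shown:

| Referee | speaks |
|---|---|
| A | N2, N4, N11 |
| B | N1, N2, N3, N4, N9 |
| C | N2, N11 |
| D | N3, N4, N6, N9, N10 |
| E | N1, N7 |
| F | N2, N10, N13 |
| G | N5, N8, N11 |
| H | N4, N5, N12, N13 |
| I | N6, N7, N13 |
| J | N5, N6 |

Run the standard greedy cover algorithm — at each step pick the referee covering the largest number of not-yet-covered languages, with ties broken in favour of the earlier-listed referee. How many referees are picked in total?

5

Greedy: pick B (covers 5 new) → pick G (covers 3 new) → pick I (covers 3 new) → pick D (covers 1 new) → pick H (covers 1 new). Total picks: 5.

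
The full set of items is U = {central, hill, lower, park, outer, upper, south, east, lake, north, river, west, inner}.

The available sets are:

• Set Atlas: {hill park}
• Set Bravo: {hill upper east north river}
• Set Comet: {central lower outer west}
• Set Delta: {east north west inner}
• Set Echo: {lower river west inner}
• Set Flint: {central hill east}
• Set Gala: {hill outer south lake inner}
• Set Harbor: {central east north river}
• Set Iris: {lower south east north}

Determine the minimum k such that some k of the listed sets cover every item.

4

Atlas, Bravo, Comet, and Gala cover everything between them: the union {central, hill, lower, park, outer, upper, south, east, lake, north, river, west, inner} is all of U.
Only Atlas contains park, so Atlas is forced; the remaining 11 items need at least 3 more sets (each remaining set adds at most 4) — so at least 4 sets are needed, and 4 is optimal.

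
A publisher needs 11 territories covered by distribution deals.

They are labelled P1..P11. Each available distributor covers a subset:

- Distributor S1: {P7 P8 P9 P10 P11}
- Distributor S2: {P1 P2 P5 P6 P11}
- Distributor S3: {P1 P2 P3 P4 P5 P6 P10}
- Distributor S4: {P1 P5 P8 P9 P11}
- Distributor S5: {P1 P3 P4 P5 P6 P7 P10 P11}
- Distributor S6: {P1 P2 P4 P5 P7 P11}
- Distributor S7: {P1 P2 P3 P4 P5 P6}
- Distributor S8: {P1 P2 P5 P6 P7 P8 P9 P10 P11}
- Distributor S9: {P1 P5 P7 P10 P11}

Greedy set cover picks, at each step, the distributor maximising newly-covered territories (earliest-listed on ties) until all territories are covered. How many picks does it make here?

Greedy: pick S8 (covers 9 new) → pick S3 (covers 2 new). Total picks: 2.

2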